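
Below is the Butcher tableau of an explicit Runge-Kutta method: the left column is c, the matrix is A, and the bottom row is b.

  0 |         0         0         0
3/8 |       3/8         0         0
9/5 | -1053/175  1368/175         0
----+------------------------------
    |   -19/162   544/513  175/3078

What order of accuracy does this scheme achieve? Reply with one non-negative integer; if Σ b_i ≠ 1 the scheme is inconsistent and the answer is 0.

b = (-19/162, 544/513, 175/3078)
c = (0, 3/8, 9/5)
Ac = (0, 0, 513/175)
Σ b_i: (-19/162)·1 + 544/513·1 + 175/3078·1 = 1 ✓
b·c: 544/513·3/8 + 175/3078·9/5 = 1/2 ✓
b·c²: 544/513·9/64 + 175/3078·81/25 = 1/3 ✓
b·Ac: 175/3078·513/175 = 1/6 ✓; 3 stages ⇒ order 3.

3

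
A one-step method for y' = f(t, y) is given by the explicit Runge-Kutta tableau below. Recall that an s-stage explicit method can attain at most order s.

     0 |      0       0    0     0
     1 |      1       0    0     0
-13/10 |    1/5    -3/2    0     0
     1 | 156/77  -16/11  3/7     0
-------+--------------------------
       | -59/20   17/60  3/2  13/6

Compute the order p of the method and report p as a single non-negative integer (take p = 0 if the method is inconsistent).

2

b = (-59/20, 17/60, 3/2, 13/6)
c = (0, 1, -13/10, 1)
Ac = (0, 0, -3/2, -1549/770)
Σ b_i: (-59/20)·1 + 17/60·1 + 3/2·1 + 13/6·1 = 1 ✓
b·c: 17/60·1 + 3/2·(-13/10) + 13/6·1 = 1/2 ✓
b·c²: 17/60·1 + 3/2·169/100 + 13/6·1 = 997/200 ≠ 1/3 ⇒ order 2.
b·Ac: 3/2·(-3/2) + 13/6·(-1549/770) = -7633/1155 ≠ 1/6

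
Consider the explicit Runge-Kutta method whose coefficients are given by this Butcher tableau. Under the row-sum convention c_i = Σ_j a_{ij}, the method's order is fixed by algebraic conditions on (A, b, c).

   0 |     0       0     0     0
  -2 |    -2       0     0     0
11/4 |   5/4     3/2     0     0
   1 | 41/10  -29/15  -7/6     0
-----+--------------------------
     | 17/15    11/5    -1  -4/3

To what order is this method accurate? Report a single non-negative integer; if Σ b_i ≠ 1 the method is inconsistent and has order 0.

1

b = (17/15, 11/5, -1, -4/3)
c = (0, -2, 11/4, 1)
Ac = (0, 0, -3, 79/120)
Σ b_i: 17/15·1 + 11/5·1 + (-1)·1 + (-4/3)·1 = 1 ✓
b·c: 11/5·(-2) + (-1)·11/4 + (-4/3)·1 = -509/60 ≠ 1/2 ⇒ order 1.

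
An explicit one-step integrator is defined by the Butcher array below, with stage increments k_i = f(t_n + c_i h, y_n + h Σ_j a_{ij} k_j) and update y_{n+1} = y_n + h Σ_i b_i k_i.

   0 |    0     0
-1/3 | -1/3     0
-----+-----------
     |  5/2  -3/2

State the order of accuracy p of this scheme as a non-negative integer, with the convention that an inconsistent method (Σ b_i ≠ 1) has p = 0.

b = (5/2, -3/2)
c = (0, -1/3)
Σ b_i: 5/2·1 + (-3/2)·1 = 1 ✓
b·c: (-3/2)·(-1/3) = 1/2 ✓; 2 stages ⇒ order 2.

2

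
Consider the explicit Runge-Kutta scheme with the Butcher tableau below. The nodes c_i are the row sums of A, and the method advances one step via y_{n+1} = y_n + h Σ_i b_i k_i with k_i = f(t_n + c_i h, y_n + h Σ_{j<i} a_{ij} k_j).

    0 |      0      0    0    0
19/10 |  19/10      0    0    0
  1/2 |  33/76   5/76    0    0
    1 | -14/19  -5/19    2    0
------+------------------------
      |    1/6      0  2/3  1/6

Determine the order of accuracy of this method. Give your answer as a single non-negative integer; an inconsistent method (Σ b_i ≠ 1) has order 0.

4

b = (1/6, 0, 2/3, 1/6)
c = (0, 19/10, 1/2, 1)
Ac = (0, 0, 1/8, 1/2)
Σ b_i: 1/6·1 + 2/3·1 + 1/6·1 = 1 ✓
b·c: 2/3·1/2 + 1/6·1 = 1/2 ✓
b·c²: 2/3·1/4 + 1/6·1 = 1/3 ✓
b·Ac: 2/3·1/8 + 1/6·1/2 = 1/6 ✓
b·c³: 2/3·1/8 + 1/6·1 = 1/4 ✓
b·(c∘Ac): 2/3·1/16 + 1/6·1/2 = 1/8 ✓
b·Ac²: 2/3·19/80 + 1/6·(-9/20) = 1/12 ✓
b·A²c: 1/6·1/4 = 1/24 ✓; 4 stages ⇒ order 4.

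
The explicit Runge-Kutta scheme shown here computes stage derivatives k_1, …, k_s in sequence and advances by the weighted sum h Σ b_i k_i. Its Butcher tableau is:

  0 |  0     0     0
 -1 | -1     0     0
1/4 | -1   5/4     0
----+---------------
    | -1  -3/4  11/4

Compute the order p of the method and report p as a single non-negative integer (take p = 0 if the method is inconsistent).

1

b = (-1, -3/4, 11/4)
c = (0, -1, 1/4)
Ac = (0, 0, -5/4)
Σ b_i: (-1)·1 + (-3/4)·1 + 11/4·1 = 1 ✓
b·c: (-3/4)·(-1) + 11/4·1/4 = 23/16 ≠ 1/2 ⇒ order 1.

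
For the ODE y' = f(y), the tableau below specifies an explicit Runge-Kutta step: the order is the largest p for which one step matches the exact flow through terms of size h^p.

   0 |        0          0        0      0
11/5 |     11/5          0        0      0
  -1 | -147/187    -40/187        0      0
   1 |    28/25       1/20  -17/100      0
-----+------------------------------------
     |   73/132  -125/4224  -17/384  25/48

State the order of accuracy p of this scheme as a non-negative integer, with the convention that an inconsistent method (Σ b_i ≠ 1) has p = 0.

b = (73/132, -125/4224, -17/384, 25/48)
c = (0, 11/5, -1, 1)
Ac = (0, 0, -8/17, 7/25)
Σ b_i: 73/132·1 + (-125/4224)·1 + (-17/384)·1 + 25/48·1 = 1 ✓
b·c: (-125/4224)·11/5 + (-17/384)·(-1) + 25/48·1 = 1/2 ✓
b·c²: (-125/4224)·121/25 + (-17/384)·1 + 25/48·1 = 1/3 ✓
b·Ac: (-17/384)·(-8/17) + 25/48·7/25 = 1/6 ✓
b·c³: (-125/4224)·1331/125 + (-17/384)·(-1) + 25/48·1 = 1/4 ✓
b·(c∘Ac): (-17/384)·8/17 + 25/48·7/25 = 1/8 ✓
b·Ac²: (-17/384)·(-88/85) + 25/48·9/125 = 1/12 ✓
b·A²c: 25/48·2/25 = 1/24 ✓; 4 stages ⇒ order 4.

4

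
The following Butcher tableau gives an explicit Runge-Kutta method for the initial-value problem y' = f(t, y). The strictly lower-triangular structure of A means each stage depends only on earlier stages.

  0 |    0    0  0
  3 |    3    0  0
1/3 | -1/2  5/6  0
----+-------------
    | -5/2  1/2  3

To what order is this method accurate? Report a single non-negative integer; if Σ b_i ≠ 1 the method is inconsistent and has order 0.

b = (-5/2, 1/2, 3)
c = (0, 3, 1/3)
Ac = (0, 0, 5/2)
Σ b_i: (-5/2)·1 + 1/2·1 + 3·1 = 1 ✓
b·c: 1/2·3 + 3·1/3 = 5/2 ≠ 1/2 ⇒ order 1.

1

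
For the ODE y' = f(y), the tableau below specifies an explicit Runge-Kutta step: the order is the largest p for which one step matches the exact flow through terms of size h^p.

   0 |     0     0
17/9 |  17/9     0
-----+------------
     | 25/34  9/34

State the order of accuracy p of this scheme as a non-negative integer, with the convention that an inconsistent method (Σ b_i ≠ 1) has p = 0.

b = (25/34, 9/34)
c = (0, 17/9)
Σ b_i: 25/34·1 + 9/34·1 = 1 ✓
b·c: 9/34·17/9 = 1/2 ✓; 2 stages ⇒ order 2.

2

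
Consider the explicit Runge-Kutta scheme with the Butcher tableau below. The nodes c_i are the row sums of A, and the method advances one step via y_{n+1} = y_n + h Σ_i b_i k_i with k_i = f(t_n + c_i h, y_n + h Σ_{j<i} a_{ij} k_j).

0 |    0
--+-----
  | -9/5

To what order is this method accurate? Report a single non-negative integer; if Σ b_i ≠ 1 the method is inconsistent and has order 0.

0

b = (-9/5)
c = (0)
Σ b_i: (-9/5)·1 = -9/5 ≠ 1 ⇒ order 0.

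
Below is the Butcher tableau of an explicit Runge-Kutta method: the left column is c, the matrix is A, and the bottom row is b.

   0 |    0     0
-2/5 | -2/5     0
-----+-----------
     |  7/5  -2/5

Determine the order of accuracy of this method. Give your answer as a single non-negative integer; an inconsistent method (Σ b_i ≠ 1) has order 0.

b = (7/5, -2/5)
c = (0, -2/5)
Σ b_i: 7/5·1 + (-2/5)·1 = 1 ✓
b·c: (-2/5)·(-2/5) = 4/25 ≠ 1/2 ⇒ order 1.

1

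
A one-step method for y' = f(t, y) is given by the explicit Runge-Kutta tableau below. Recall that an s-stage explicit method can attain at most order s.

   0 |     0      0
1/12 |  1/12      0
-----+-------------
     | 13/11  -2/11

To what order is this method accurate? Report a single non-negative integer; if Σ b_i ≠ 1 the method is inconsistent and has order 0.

b = (13/11, -2/11)
c = (0, 1/12)
Σ b_i: 13/11·1 + (-2/11)·1 = 1 ✓
b·c: (-2/11)·1/12 = -1/66 ≠ 1/2 ⇒ order 1.

1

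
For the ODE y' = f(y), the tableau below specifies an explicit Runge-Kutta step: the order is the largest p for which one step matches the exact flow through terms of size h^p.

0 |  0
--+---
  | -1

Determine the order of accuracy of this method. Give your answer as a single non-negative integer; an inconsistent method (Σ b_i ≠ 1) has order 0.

b = (-1)
c = (0)
Σ b_i: (-1)·1 = -1 ≠ 1 ⇒ order 0.

0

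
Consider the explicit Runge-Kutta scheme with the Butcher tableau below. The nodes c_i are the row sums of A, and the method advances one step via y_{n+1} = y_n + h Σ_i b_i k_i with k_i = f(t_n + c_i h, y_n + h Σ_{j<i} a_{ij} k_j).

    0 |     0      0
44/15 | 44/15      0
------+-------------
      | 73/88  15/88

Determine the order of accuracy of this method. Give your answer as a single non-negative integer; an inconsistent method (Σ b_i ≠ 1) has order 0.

b = (73/88, 15/88)
c = (0, 44/15)
Σ b_i: 73/88·1 + 15/88·1 = 1 ✓
b·c: 15/88·44/15 = 1/2 ✓; 2 stages ⇒ order 2.

2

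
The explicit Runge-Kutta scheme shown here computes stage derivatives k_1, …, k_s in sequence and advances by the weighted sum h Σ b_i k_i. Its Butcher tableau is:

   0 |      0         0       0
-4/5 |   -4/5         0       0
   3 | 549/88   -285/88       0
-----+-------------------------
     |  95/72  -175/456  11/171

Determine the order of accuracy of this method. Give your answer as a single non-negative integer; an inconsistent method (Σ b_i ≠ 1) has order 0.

b = (95/72, -175/456, 11/171)
c = (0, -4/5, 3)
Ac = (0, 0, 57/22)
Σ b_i: 95/72·1 + (-175/456)·1 + 11/171·1 = 1 ✓
b·c: (-175/456)·(-4/5) + 11/171·3 = 1/2 ✓
b·c²: (-175/456)·16/25 + 11/171·9 = 1/3 ✓
b·Ac: 11/171·57/22 = 1/6 ✓; 3 stages ⇒ order 3.

3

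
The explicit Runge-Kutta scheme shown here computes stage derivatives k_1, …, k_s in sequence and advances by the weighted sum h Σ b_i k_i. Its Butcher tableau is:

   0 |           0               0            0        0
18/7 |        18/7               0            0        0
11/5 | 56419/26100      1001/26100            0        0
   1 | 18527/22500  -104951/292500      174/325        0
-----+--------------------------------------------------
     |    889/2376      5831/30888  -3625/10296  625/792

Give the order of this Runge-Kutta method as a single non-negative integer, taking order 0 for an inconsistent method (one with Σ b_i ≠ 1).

4

b = (889/2376, 5831/30888, -3625/10296, 625/792)
c = (0, 18/7, 11/5, 1)
Ac = (0, 0, 143/1450, 319/1250)
Σ b_i: 889/2376·1 + 5831/30888·1 + (-3625/10296)·1 + 625/792·1 = 1 ✓
b·c: 5831/30888·18/7 + (-3625/10296)·11/5 + 625/792·1 = 1/2 ✓
b·c²: 5831/30888·324/49 + (-3625/10296)·121/25 + 625/792·1 = 1/3 ✓
b·Ac: (-3625/10296)·143/1450 + 625/792·319/1250 = 1/6 ✓
b·c³: 5831/30888·5832/343 + (-3625/10296)·1331/125 + 625/792·1 = 1/4 ✓
b·(c∘Ac): (-3625/10296)·1573/7250 + 625/792·319/1250 = 1/8 ✓
b·Ac²: (-3625/10296)·1287/5075 + 625/792·957/4375 = 1/12 ✓
b·A²c: 625/792·33/625 = 1/24 ✓; 4 stages ⇒ order 4.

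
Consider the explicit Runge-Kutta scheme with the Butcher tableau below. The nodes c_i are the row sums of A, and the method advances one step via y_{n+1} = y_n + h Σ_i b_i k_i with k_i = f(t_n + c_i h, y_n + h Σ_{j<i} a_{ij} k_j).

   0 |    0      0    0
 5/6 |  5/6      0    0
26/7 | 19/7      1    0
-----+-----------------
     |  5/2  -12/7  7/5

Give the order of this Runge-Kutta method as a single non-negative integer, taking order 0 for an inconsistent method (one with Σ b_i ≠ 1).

0

b = (5/2, -12/7, 7/5)
c = (0, 5/6, 26/7)
Ac = (0, 0, 5/6)
Σ b_i: 5/2·1 + (-12/7)·1 + 7/5·1 = 153/70 ≠ 1 ⇒ order 0.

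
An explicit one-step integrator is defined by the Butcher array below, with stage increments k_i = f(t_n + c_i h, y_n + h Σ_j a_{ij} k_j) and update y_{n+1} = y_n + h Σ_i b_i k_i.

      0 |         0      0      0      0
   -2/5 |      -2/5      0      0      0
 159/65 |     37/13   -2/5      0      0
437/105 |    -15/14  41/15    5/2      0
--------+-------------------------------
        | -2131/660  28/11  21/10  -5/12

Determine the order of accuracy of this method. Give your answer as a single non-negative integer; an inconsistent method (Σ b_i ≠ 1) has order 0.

b = (-2131/660, 28/11, 21/10, -5/12)
c = (0, -2/5, 159/65, 437/105)
Ac = (0, 0, 4/25, 9793/1950)
Σ b_i: (-2131/660)·1 + 28/11·1 + 21/10·1 + (-5/12)·1 = 1 ✓
b·c: 28/11·(-2/5) + 21/10·159/65 + (-5/12)·437/105 = 2148299/900900 ≠ 1/2 ⇒ order 1.

1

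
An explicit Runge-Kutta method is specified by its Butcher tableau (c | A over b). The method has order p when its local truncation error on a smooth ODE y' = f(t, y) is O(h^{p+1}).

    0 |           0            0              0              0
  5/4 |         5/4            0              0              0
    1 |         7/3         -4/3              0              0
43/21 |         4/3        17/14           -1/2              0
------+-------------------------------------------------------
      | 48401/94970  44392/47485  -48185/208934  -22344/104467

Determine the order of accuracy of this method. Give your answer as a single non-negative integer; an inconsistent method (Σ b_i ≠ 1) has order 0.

3

b = (48401/94970, 44392/47485, -48185/208934, -22344/104467)
c = (0, 5/4, 1, 43/21)
Ac = (0, 0, -5/3, 57/56)
Σ b_i: 48401/94970·1 + 44392/47485·1 + (-48185/208934)·1 + (-22344/104467)·1 = 1 ✓
b·c: 44392/47485·5/4 + (-48185/208934)·1 + (-22344/104467)·43/21 = 1/2 ✓
b·c²: 44392/47485·25/16 + (-48185/208934)·1 + (-22344/104467)·1849/441 = 1/3 ✓
b·Ac: (-48185/208934)·(-5/3) + (-22344/104467)·57/56 = 1/6 ✓
b·c³: 44392/47485·125/64 + (-48185/208934)·1 + (-22344/104467)·79507/9261 = -1153337/4786488 ≠ 1/4 ⇒ order 3.
b·(c∘Ac): (-48185/208934)·(-5/3) + (-22344/104467)·817/392 = -3499/56982 ≠ 1/8
b·Ac²: (-48185/208934)·(-25/12) + (-22344/104467)·313/224 = 455303/2507208 ≠ 1/12
b·A²c: (-22344/104467)·5/6 = -18620/104467 ≠ 1/24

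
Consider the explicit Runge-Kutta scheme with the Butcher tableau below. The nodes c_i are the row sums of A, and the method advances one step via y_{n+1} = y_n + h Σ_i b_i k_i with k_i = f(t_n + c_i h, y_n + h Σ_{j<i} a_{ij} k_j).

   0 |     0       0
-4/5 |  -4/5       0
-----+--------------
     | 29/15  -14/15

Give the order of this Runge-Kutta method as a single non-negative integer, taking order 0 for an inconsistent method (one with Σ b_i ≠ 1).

1

b = (29/15, -14/15)
c = (0, -4/5)
Σ b_i: 29/15·1 + (-14/15)·1 = 1 ✓
b·c: (-14/15)·(-4/5) = 56/75 ≠ 1/2 ⇒ order 1.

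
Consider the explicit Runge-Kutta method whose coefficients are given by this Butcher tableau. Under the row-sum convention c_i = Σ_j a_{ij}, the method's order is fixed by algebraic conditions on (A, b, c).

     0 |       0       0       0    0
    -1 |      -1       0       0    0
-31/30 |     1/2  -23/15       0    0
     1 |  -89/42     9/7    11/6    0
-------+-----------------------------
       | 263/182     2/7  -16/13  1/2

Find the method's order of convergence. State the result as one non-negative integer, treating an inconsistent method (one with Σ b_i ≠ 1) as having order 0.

b = (263/182, 2/7, -16/13, 1/2)
c = (0, -1, -31/30, 1)
Ac = (0, 0, 23/15, -4007/1260)
Σ b_i: 263/182·1 + 2/7·1 + (-16/13)·1 + 1/2·1 = 1 ✓
b·c: 2/7·(-1) + (-16/13)·(-31/30) + 1/2·1 = 4057/2730 ≠ 1/2 ⇒ order 1.

1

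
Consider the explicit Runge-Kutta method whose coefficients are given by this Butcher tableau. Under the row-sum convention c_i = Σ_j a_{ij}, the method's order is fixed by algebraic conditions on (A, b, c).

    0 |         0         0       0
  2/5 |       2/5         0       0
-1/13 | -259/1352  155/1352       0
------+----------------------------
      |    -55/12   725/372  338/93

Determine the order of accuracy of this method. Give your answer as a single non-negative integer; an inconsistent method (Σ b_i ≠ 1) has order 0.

3

b = (-55/12, 725/372, 338/93)
c = (0, 2/5, -1/13)
Ac = (0, 0, 31/676)
Σ b_i: (-55/12)·1 + 725/372·1 + 338/93·1 = 1 ✓
b·c: 725/372·2/5 + 338/93·(-1/13) = 1/2 ✓
b·c²: 725/372·4/25 + 338/93·1/169 = 1/3 ✓
b·Ac: 338/93·31/676 = 1/6 ✓; 3 stages ⇒ order 3.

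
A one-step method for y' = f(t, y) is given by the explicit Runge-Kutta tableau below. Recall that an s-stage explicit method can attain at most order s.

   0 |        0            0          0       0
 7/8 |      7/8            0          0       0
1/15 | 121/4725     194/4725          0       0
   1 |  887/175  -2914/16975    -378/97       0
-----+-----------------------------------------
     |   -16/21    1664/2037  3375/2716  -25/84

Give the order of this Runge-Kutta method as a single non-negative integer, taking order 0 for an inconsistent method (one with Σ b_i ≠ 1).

4

b = (-16/21, 1664/2037, 3375/2716, -25/84)
c = (0, 7/8, 1/15, 1)
Ac = (0, 0, 97/2700, -41/100)
Σ b_i: (-16/21)·1 + 1664/2037·1 + 3375/2716·1 + (-25/84)·1 = 1 ✓
b·c: 1664/2037·7/8 + 3375/2716·1/15 + (-25/84)·1 = 1/2 ✓
b·c²: 1664/2037·49/64 + 3375/2716·1/225 + (-25/84)·1 = 1/3 ✓
b·Ac: 3375/2716·97/2700 + (-25/84)·(-41/100) = 1/6 ✓
b·c³: 1664/2037·343/512 + 3375/2716·1/3375 + (-25/84)·1 = 1/4 ✓
b·(c∘Ac): 3375/2716·97/40500 + (-25/84)·(-41/100) = 1/8 ✓
b·Ac²: 3375/2716·679/21600 + (-25/84)·(-119/800) = 1/12 ✓
b·A²c: (-25/84)·(-7/50) = 1/24 ✓; 4 stages ⇒ order 4.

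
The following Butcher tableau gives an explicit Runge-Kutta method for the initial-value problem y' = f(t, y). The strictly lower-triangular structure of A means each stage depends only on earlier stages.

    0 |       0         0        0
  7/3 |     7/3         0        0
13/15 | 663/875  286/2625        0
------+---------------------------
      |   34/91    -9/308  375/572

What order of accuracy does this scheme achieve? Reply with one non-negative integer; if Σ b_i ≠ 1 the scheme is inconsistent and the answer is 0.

b = (34/91, -9/308, 375/572)
c = (0, 7/3, 13/15)
Ac = (0, 0, 286/1125)
Σ b_i: 34/91·1 + (-9/308)·1 + 375/572·1 = 1 ✓
b·c: (-9/308)·7/3 + 375/572·13/15 = 1/2 ✓
b·c²: (-9/308)·49/9 + 375/572·169/225 = 1/3 ✓
b·Ac: 375/572·286/1125 = 1/6 ✓; 3 stages ⇒ order 3.

3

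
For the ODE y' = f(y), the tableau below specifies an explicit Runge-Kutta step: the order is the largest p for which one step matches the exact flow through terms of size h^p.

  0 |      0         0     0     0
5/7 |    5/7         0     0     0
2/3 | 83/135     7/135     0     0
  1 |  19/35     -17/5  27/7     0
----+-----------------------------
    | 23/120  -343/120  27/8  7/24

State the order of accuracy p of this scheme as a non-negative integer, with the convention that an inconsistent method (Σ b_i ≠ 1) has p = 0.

4

b = (23/120, -343/120, 27/8, 7/24)
c = (0, 5/7, 2/3, 1)
Ac = (0, 0, 1/27, 1/7)
Σ b_i: 23/120·1 + (-343/120)·1 + 27/8·1 + 7/24·1 = 1 ✓
b·c: (-343/120)·5/7 + 27/8·2/3 + 7/24·1 = 1/2 ✓
b·c²: (-343/120)·25/49 + 27/8·4/9 + 7/24·1 = 1/3 ✓
b·Ac: 27/8·1/27 + 7/24·1/7 = 1/6 ✓
b·c³: (-343/120)·125/343 + 27/8·8/27 + 7/24·1 = 1/4 ✓
b·(c∘Ac): 27/8·2/81 + 7/24·1/7 = 1/8 ✓
b·Ac²: 27/8·5/189 + 7/24·(-1/49) = 1/12 ✓
b·A²c: 7/24·1/7 = 1/24 ✓; 4 stages ⇒ order 4.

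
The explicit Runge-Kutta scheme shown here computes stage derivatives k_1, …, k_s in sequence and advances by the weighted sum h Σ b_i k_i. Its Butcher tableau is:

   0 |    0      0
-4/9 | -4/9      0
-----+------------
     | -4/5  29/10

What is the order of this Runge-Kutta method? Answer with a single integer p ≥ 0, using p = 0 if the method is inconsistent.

b = (-4/5, 29/10)
c = (0, -4/9)
Σ b_i: (-4/5)·1 + 29/10·1 = 21/10 ≠ 1 ⇒ order 0.

0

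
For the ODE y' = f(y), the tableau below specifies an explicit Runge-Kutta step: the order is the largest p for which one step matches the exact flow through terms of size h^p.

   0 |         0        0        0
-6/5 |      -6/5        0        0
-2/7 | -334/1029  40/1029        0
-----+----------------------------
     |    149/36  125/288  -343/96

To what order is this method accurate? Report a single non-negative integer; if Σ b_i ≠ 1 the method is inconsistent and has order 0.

3

b = (149/36, 125/288, -343/96)
c = (0, -6/5, -2/7)
Ac = (0, 0, -16/343)
Σ b_i: 149/36·1 + 125/288·1 + (-343/96)·1 = 1 ✓
b·c: 125/288·(-6/5) + (-343/96)·(-2/7) = 1/2 ✓
b·c²: 125/288·36/25 + (-343/96)·4/49 = 1/3 ✓
b·Ac: (-343/96)·(-16/343) = 1/6 ✓; 3 stages ⇒ order 3.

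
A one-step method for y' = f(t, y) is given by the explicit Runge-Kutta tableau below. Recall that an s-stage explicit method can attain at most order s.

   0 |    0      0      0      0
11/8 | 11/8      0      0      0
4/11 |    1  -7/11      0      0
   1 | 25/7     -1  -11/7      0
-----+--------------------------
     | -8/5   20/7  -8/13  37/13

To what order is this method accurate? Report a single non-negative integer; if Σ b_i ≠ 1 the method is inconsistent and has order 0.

b = (-8/5, 20/7, -8/13, 37/13)
c = (0, 11/8, 4/11, 1)
Ac = (0, 0, -7/8, -109/56)
Σ b_i: (-8/5)·1 + 20/7·1 + (-8/13)·1 + 37/13·1 = 1587/455 ≠ 1 ⇒ order 0.

0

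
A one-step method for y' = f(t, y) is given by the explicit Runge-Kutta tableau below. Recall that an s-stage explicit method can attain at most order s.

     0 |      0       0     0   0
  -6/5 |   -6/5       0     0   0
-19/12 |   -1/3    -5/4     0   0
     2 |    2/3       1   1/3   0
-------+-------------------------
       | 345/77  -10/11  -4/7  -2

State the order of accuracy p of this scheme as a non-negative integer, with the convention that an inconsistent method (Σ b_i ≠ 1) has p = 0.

b = (345/77, -10/11, -4/7, -2)
c = (0, -6/5, -19/12, 2)
Ac = (0, 0, 3/2, -311/180)
Σ b_i: 345/77·1 + (-10/11)·1 + (-4/7)·1 + (-2)·1 = 1 ✓
b·c: (-10/11)·(-6/5) + (-4/7)·(-19/12) + (-2)·2 = -463/231 ≠ 1/2 ⇒ order 1.

1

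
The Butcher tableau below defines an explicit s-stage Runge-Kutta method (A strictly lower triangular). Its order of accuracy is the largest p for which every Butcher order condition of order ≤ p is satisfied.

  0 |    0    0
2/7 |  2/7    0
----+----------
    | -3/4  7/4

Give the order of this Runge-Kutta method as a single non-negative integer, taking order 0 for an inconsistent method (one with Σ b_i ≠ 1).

2

b = (-3/4, 7/4)
c = (0, 2/7)
Σ b_i: (-3/4)·1 + 7/4·1 = 1 ✓
b·c: 7/4·2/7 = 1/2 ✓; 2 stages ⇒ order 2.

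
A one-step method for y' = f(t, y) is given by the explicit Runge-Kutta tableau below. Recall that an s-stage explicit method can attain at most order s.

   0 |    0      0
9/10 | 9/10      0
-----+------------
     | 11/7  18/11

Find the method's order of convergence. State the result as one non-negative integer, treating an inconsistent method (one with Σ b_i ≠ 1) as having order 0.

0

b = (11/7, 18/11)
c = (0, 9/10)
Σ b_i: 11/7·1 + 18/11·1 = 247/77 ≠ 1 ⇒ order 0.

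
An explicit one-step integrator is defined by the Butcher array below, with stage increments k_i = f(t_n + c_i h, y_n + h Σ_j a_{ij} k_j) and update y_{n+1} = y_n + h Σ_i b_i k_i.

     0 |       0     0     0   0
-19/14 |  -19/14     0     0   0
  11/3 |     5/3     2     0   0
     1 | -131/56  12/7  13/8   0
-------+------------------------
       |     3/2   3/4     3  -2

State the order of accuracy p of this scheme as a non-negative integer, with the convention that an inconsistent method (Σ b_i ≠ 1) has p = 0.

0

b = (3/2, 3/4, 3, -2)
c = (0, -19/14, 11/3, 1)
Ac = (0, 0, -19/7, 4271/1176)
Σ b_i: 3/2·1 + 3/4·1 + 3·1 + (-2)·1 = 13/4 ≠ 1 ⇒ order 0.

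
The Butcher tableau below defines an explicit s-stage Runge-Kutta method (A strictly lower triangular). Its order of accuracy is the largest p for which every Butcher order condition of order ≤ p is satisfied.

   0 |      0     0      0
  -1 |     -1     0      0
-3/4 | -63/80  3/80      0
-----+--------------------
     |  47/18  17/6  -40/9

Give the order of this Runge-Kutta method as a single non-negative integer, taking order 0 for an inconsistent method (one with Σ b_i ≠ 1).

3

b = (47/18, 17/6, -40/9)
c = (0, -1, -3/4)
Ac = (0, 0, -3/80)
Σ b_i: 47/18·1 + 17/6·1 + (-40/9)·1 = 1 ✓
b·c: 17/6·(-1) + (-40/9)·(-3/4) = 1/2 ✓
b·c²: 17/6·1 + (-40/9)·9/16 = 1/3 ✓
b·Ac: (-40/9)·(-3/80) = 1/6 ✓; 3 stages ⇒ order 3.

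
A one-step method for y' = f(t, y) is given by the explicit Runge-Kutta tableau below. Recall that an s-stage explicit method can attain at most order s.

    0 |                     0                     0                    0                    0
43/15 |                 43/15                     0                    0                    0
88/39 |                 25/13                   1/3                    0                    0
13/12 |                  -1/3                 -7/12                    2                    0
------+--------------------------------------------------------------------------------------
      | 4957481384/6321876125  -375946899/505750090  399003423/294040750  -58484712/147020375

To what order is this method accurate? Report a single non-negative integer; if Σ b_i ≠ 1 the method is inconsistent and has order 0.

b = (4957481384/6321876125, -375946899/505750090, 399003423/294040750, -58484712/147020375)
c = (0, 43/15, 88/39, 13/12)
Ac = (0, 0, 43/45, 6647/2340)
Σ b_i: 4957481384/6321876125·1 + (-375946899/505750090)·1 + 399003423/294040750·1 + (-58484712/147020375)·1 = 1 ✓
b·c: (-375946899/505750090)·43/15 + 399003423/294040750·88/39 + (-58484712/147020375)·13/12 = 1/2 ✓
b·c²: (-375946899/505750090)·1849/225 + 399003423/294040750·7744/1521 + (-58484712/147020375)·169/144 = 1/3 ✓
b·Ac: 399003423/294040750·43/45 + (-58484712/147020375)·6647/2340 = 1/6 ✓
b·c³: (-375946899/505750090)·79507/3375 + 399003423/294040750·681472/59319 + (-58484712/147020375)·2197/1728 = -1670624346239/688055355000 ≠ 1/4 ⇒ order 3.
b·(c∘Ac): 399003423/294040750·3784/1755 + (-58484712/147020375)·6647/2160 = 22515734527/13231833750 ≠ 1/8
b·Ac²: 399003423/294040750·1849/675 + (-58484712/147020375)·2459033/456300 = 270631129337/172013838750 ≠ 1/12
b·A²c: (-58484712/147020375)·86/45 = -1676561744/2205305625 ≠ 1/24

3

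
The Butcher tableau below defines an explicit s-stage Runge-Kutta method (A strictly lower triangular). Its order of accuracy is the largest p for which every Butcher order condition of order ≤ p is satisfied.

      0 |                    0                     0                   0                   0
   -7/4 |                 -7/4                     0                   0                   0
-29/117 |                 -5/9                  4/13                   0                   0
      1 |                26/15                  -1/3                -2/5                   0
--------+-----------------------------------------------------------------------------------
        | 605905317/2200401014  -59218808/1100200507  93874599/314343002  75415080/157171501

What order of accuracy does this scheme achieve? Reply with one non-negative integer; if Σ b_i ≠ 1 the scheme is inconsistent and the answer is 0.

3

b = (605905317/2200401014, -59218808/1100200507, 93874599/314343002, 75415080/157171501)
c = (0, -7/4, -29/117, 1)
Ac = (0, 0, -7/13, 1597/2340)
Σ b_i: 605905317/2200401014·1 + (-59218808/1100200507)·1 + 93874599/314343002·1 + 75415080/157171501·1 = 1 ✓
b·c: (-59218808/1100200507)·(-7/4) + 93874599/314343002·(-29/117) + 75415080/157171501·1 = 1/2 ✓
b·c²: (-59218808/1100200507)·49/16 + 93874599/314343002·841/13689 + 75415080/157171501·1 = 1/3 ✓
b·Ac: 93874599/314343002·(-7/13) + 75415080/157171501·1597/2340 = 1/6 ✓
b·c³: (-59218808/1100200507)·(-343/64) + 93874599/314343002·(-24389/1601613) + 75415080/157171501·1 = 337071559901/441337574808 ≠ 1/4 ⇒ order 3.
b·(c∘Ac): 93874599/314343002·203/1521 + 75415080/157171501·1597/2340 = 346401955/943029006 ≠ 1/8
b·Ac²: 93874599/314343002·49/52 + 75415080/157171501·(-1144847/1095120) = -97185259607/441337574808 ≠ 1/12
b·A²c: 75415080/157171501·14/65 = 16243248/157171501 ≠ 1/24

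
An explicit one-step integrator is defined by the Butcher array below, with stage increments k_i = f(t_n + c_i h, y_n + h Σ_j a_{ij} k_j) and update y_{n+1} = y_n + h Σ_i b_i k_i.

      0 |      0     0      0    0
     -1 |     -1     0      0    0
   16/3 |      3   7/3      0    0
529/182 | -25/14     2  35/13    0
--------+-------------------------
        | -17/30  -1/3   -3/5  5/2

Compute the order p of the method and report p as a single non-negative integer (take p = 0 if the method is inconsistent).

b = (-17/30, -1/3, -3/5, 5/2)
c = (0, -1, 16/3, 529/182)
Ac = (0, 0, -7/3, 482/39)
Σ b_i: (-17/30)·1 + (-1/3)·1 + (-3/5)·1 + 5/2·1 = 1 ✓
b·c: (-1/3)·(-1) + (-3/5)·16/3 + 5/2·529/182 = 24023/5460 ≠ 1/2 ⇒ order 1.

1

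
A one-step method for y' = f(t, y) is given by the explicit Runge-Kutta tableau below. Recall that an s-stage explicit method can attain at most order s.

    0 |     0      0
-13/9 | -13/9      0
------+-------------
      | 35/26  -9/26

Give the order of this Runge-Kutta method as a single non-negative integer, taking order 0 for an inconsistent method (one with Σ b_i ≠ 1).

b = (35/26, -9/26)
c = (0, -13/9)
Σ b_i: 35/26·1 + (-9/26)·1 = 1 ✓
b·c: (-9/26)·(-13/9) = 1/2 ✓; 2 stages ⇒ order 2.

2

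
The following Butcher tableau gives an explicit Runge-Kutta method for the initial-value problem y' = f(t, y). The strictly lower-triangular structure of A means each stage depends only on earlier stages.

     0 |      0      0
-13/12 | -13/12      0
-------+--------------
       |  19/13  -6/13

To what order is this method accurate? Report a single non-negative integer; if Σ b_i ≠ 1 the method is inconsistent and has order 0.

2

b = (19/13, -6/13)
c = (0, -13/12)
Σ b_i: 19/13·1 + (-6/13)·1 = 1 ✓
b·c: (-6/13)·(-13/12) = 1/2 ✓; 2 stages ⇒ order 2.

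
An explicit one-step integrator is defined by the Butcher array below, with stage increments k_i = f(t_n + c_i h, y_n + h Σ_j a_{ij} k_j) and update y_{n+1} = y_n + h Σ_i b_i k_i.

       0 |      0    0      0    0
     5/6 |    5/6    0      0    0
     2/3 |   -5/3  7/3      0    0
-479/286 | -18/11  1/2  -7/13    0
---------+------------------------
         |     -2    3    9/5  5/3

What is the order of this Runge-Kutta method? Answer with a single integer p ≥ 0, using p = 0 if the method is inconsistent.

b = (-2, 3, 9/5, 5/3)
c = (0, 5/6, 2/3, -479/286)
Ac = (0, 0, 35/18, 3/52)
Σ b_i: (-2)·1 + 3·1 + 9/5·1 + 5/3·1 = 67/15 ≠ 1 ⇒ order 0.

0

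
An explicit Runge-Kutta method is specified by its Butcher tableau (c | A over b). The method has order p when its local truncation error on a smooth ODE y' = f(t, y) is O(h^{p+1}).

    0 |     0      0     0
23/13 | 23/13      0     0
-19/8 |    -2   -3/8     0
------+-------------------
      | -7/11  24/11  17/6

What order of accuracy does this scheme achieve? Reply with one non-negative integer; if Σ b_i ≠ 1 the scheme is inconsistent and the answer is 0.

0

b = (-7/11, 24/11, 17/6)
c = (0, 23/13, -19/8)
Ac = (0, 0, -69/104)
Σ b_i: (-7/11)·1 + 24/11·1 + 17/6·1 = 289/66 ≠ 1 ⇒ order 0.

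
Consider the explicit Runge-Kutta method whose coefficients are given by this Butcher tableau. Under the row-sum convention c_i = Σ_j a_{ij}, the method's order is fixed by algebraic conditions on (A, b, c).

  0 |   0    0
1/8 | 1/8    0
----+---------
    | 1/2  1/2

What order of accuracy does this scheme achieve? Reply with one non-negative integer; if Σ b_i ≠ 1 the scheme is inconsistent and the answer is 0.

b = (1/2, 1/2)
c = (0, 1/8)
Σ b_i: 1/2·1 + 1/2·1 = 1 ✓
b·c: 1/2·1/8 = 1/16 ≠ 1/2 ⇒ order 1.

1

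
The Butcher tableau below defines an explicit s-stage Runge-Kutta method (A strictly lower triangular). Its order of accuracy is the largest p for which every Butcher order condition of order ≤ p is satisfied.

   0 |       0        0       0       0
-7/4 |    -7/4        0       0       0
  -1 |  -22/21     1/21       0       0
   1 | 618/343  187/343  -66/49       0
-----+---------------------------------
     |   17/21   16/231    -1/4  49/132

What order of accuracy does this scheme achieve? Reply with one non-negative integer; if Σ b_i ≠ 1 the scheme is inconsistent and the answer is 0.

b = (17/21, 16/231, -1/4, 49/132)
c = (0, -7/4, -1, 1)
Ac = (0, 0, -1/12, 11/28)
Σ b_i: 17/21·1 + 16/231·1 + (-1/4)·1 + 49/132·1 = 1 ✓
b·c: 16/231·(-7/4) + (-1/4)·(-1) + 49/132·1 = 1/2 ✓
b·c²: 16/231·49/16 + (-1/4)·1 + 49/132·1 = 1/3 ✓
b·Ac: (-1/4)·(-1/12) + 49/132·11/28 = 1/6 ✓
b·c³: 16/231·(-343/64) + (-1/4)·(-1) + 49/132·1 = 1/4 ✓
b·(c∘Ac): (-1/4)·1/12 + 49/132·11/28 = 1/8 ✓
b·Ac²: (-1/4)·7/48 + 49/132·253/784 = 1/12 ✓
b·A²c: 49/132·11/98 = 1/24 ✓; 4 stages ⇒ order 4.

4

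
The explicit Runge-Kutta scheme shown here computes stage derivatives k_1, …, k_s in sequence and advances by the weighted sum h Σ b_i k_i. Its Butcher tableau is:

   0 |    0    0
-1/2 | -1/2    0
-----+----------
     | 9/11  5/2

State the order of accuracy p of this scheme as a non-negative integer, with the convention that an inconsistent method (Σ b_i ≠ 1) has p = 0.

0

b = (9/11, 5/2)
c = (0, -1/2)
Σ b_i: 9/11·1 + 5/2·1 = 73/22 ≠ 1 ⇒ order 0.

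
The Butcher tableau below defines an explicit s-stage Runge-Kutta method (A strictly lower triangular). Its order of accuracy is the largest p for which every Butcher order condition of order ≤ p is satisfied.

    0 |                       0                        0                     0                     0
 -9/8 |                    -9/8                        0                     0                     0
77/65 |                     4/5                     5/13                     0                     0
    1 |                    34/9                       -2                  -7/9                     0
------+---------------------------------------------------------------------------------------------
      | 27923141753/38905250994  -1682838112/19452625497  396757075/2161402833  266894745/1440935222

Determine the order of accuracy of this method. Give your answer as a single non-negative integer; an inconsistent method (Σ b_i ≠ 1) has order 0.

3

b = (27923141753/38905250994, -1682838112/19452625497, 396757075/2161402833, 266894745/1440935222)
c = (0, -9/8, 77/65, 1)
Ac = (0, 0, -45/104, 3109/2340)
Σ b_i: 27923141753/38905250994·1 + (-1682838112/19452625497)·1 + 396757075/2161402833·1 + 266894745/1440935222·1 = 1 ✓
b·c: (-1682838112/19452625497)·(-9/8) + 396757075/2161402833·77/65 + 266894745/1440935222·1 = 1/2 ✓
b·c²: (-1682838112/19452625497)·81/64 + 396757075/2161402833·5929/4225 + 266894745/1440935222·1 = 1/3 ✓
b·Ac: 396757075/2161402833·(-45/104) + 266894745/1440935222·3109/2340 = 1/6 ✓
b·c³: (-1682838112/19452625497)·(-729/512) + 396757075/2161402833·456533/274625 + 266894745/1440935222·1 = 1379181571211/2247858946320 ≠ 1/4 ⇒ order 3.
b·(c∘Ac): 396757075/2161402833·(-693/1352) + 266894745/1440935222·3109/2340 = 328540193/2161402833 ≠ 1/8
b·Ac²: 396757075/2161402833·405/832 + 266894745/1440935222·(-4408121/1216800) = -326870153921/561964736580 ≠ 1/12
b·A²c: 266894745/1440935222·35/104 = 718562775/11527481776 ≠ 1/24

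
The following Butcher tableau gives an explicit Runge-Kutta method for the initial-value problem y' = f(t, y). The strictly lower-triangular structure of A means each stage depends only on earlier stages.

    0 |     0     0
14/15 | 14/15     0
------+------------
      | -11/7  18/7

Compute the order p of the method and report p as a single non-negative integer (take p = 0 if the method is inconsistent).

1

b = (-11/7, 18/7)
c = (0, 14/15)
Σ b_i: (-11/7)·1 + 18/7·1 = 1 ✓
b·c: 18/7·14/15 = 12/5 ≠ 1/2 ⇒ order 1.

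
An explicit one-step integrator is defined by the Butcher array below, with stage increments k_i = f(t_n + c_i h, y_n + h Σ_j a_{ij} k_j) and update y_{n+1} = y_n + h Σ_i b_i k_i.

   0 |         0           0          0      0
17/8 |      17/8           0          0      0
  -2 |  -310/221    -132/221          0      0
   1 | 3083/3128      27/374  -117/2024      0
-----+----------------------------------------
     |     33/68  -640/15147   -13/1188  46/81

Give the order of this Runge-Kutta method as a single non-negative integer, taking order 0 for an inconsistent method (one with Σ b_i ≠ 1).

b = (33/68, -640/15147, -13/1188, 46/81)
c = (0, 17/8, -2, 1)
Ac = (0, 0, -33/26, 99/368)
Σ b_i: 33/68·1 + (-640/15147)·1 + (-13/1188)·1 + 46/81·1 = 1 ✓
b·c: (-640/15147)·17/8 + (-13/1188)·(-2) + 46/81·1 = 1/2 ✓
b·c²: (-640/15147)·289/64 + (-13/1188)·4 + 46/81·1 = 1/3 ✓
b·Ac: (-13/1188)·(-33/26) + 46/81·99/368 = 1/6 ✓
b·c³: (-640/15147)·4913/512 + (-13/1188)·(-8) + 46/81·1 = 1/4 ✓
b·(c∘Ac): (-13/1188)·33/13 + 46/81·99/368 = 1/8 ✓
b·Ac²: (-13/1188)·(-561/208) + 46/81·279/2944 = 1/12 ✓
b·A²c: 46/81·27/368 = 1/24 ✓; 4 stages ⇒ order 4.

4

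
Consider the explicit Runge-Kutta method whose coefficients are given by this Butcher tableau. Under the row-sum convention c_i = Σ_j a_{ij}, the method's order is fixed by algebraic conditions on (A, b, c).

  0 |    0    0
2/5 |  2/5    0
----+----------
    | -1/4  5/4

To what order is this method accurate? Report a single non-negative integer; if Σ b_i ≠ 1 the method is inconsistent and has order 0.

2

b = (-1/4, 5/4)
c = (0, 2/5)
Σ b_i: (-1/4)·1 + 5/4·1 = 1 ✓
b·c: 5/4·2/5 = 1/2 ✓; 2 stages ⇒ order 2.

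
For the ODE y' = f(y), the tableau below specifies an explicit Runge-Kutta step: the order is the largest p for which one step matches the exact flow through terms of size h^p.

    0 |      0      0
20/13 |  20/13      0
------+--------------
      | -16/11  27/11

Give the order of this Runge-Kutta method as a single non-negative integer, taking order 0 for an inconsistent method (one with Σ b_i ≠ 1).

1

b = (-16/11, 27/11)
c = (0, 20/13)
Σ b_i: (-16/11)·1 + 27/11·1 = 1 ✓
b·c: 27/11·20/13 = 540/143 ≠ 1/2 ⇒ order 1.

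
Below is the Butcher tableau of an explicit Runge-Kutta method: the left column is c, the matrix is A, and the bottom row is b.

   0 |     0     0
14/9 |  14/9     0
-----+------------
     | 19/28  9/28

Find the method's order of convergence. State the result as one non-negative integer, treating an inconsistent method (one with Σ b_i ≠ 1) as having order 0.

b = (19/28, 9/28)
c = (0, 14/9)
Σ b_i: 19/28·1 + 9/28·1 = 1 ✓
b·c: 9/28·14/9 = 1/2 ✓; 2 stages ⇒ order 2.

2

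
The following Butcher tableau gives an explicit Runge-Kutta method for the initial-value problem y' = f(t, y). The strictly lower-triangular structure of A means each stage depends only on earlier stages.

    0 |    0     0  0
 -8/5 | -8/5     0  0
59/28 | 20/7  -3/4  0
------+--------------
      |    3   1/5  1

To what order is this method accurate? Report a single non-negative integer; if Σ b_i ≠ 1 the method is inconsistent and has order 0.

b = (3, 1/5, 1)
c = (0, -8/5, 59/28)
Ac = (0, 0, 6/5)
Σ b_i: 3·1 + 1/5·1 + 1·1 = 21/5 ≠ 1 ⇒ order 0.

0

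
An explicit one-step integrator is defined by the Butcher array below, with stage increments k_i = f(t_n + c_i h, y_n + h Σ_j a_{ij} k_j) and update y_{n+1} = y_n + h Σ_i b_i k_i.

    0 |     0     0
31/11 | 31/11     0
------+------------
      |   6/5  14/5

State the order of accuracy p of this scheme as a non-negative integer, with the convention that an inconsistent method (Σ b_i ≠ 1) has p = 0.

0

b = (6/5, 14/5)
c = (0, 31/11)
Σ b_i: 6/5·1 + 14/5·1 = 4 ≠ 1 ⇒ order 0.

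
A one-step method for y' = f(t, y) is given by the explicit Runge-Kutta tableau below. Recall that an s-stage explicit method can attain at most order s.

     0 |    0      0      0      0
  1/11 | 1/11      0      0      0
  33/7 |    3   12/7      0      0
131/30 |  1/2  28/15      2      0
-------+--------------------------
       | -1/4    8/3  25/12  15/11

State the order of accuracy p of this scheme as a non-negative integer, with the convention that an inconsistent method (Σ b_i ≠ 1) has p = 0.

b = (-1/4, 8/3, 25/12, 15/11)
c = (0, 1/11, 33/7, 131/30)
Ac = (0, 0, 12/77, 11086/1155)
Σ b_i: (-1/4)·1 + 8/3·1 + 25/12·1 + 15/11·1 = 129/22 ≠ 1 ⇒ order 0.

0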